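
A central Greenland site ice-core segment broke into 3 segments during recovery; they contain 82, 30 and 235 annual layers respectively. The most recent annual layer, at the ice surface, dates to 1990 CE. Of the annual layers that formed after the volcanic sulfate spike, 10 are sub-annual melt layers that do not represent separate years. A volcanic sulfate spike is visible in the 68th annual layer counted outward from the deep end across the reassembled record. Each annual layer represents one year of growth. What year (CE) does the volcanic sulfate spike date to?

1721 CE

Total annual layers = 82 + 30 + 235 = 347.
347 − 68 = 279 annual layers lie beyond the volcanic sulfate spike toward the ice surface.
Excluding 10 false annual layers: 279 − 10 = 269.
1990 − 269 = 1721 CE.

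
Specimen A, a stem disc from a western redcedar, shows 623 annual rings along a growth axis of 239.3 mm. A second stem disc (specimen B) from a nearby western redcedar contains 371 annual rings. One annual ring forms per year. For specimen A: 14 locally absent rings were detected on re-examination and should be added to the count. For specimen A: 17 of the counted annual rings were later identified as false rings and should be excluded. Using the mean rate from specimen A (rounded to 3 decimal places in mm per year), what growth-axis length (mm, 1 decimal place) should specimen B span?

Specimen A: after corrections the count is 623 − 17 + 14 = 620 annual rings.
A: 239.3 mm over 620 years gives 239.3 / 620 ≈ 0.386 mm per year.
B's length ≈ 0.386 × 371 = 143.2 mm.

143.2 mm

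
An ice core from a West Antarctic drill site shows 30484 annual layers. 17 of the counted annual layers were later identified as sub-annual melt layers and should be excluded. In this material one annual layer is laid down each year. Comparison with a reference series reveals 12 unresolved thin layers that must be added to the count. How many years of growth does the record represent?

30479 years

True annual layer count = 30484 − 17 + 12 = 30479.
One annual layer per year makes the duration 30479 years.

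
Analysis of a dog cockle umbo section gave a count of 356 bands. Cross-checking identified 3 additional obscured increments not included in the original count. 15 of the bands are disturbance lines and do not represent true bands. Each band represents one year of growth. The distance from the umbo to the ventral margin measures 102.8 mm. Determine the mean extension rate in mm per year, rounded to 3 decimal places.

0.299 mm per year

True band count = 356 − 15 + 3 = 344.
Extension rate ≈ 102.8 / 344 = 0.299 mm per year.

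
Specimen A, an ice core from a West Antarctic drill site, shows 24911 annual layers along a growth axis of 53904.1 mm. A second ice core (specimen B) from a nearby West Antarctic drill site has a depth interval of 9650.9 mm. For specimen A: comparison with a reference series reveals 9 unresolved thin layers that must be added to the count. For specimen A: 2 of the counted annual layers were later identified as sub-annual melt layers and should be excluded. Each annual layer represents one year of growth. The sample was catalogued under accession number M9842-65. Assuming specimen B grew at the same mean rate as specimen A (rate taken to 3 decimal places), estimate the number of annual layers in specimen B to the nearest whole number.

4462 annual layers

Specimen A: correcting the raw count gives 24911 − 2 + 9 = 24918 true annual layers.
A: 53904.1 mm over 24918 years gives 53904.1 / 24918 ≈ 2.163 mm/yr.
Specimen B: 9650.9 mm / 2.163 mm per year = 4461.81 years ≈ 4462 annual layers.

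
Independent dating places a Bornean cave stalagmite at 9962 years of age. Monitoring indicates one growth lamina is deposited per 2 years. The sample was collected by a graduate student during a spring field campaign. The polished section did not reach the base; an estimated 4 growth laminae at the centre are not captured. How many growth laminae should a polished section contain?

Expected growth laminae: 9962 / 2 = 4981.
Less the 4 uncaptured growth laminae: 4981 − 4 = 4977.

4977 growth laminae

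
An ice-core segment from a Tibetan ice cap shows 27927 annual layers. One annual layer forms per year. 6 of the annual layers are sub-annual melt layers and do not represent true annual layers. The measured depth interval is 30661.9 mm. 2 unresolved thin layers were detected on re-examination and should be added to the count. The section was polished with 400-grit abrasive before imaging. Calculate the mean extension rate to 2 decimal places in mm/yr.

Adjusted count: 27927 − 6 + 2 = 27923 annual layers.
Mean rate = 30661.9 mm / 27923 years ≈ 1.10 mm/yr.

1.10 mm/yr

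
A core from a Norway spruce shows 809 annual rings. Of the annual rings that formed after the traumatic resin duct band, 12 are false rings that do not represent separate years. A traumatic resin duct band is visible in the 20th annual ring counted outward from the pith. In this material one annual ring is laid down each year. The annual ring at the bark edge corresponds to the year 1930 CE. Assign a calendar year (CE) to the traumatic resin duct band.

1153 CE

The traumatic resin duct band sits at annual ring 20 from the pith, so 809 − 20 = 789 annual rings formed after it.
Removing the 12 false annual rings leaves 789 − 12 = 777 true annual rings beyond the traumatic resin duct band.
Counting back 777 years from 1930 CE places the traumatic resin duct band in 1930 − 777 = 1153 CE.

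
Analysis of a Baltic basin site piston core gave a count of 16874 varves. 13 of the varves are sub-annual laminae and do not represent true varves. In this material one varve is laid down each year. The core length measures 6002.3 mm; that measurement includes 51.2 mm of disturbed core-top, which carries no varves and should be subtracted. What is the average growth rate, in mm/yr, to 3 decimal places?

True varve count = 16874 − 13 = 16861.
The growth record spans 6002.3 − 51.2 = 5951.1 mm.
Extension rate ≈ 5951.1 / 16861 = 0.353 mm/yr.

0.353 mm/yr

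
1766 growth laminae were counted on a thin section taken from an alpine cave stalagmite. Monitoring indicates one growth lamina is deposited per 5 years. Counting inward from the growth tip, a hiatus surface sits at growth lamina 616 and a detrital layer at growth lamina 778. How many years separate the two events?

810 yr

The two markers are separated by 778 − 616 = 162 growth laminae.
Multiplying by 5 years per growth lamina: 162 × 5 = 810 years.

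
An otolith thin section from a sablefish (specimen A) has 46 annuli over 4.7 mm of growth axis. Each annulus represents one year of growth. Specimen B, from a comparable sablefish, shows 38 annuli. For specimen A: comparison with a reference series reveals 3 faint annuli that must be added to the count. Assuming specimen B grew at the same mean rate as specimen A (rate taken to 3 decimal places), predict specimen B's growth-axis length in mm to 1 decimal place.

3.6 mm

Specimen A: after corrections the count is 46 + 3 = 49 annuli.
A: Extension rate ≈ 4.7 / 49 = 0.096 mm per year.
B's length ≈ 0.096 × 38 = 3.6 mm.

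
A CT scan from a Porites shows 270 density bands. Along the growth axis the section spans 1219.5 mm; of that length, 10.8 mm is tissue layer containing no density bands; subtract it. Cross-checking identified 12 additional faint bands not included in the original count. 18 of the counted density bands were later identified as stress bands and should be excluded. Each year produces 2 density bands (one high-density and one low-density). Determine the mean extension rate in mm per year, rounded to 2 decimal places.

9.16 mm per year

After corrections the count is 270 − 18 + 12 = 264 density bands.
264 density bands at 2 per year is 264 / 2 = 132 years.
Net length = 1219.5 − 10.8 = 1208.7 mm.
1208.7 mm over 132 years gives 1208.7 / 132 ≈ 9.16 mm per year.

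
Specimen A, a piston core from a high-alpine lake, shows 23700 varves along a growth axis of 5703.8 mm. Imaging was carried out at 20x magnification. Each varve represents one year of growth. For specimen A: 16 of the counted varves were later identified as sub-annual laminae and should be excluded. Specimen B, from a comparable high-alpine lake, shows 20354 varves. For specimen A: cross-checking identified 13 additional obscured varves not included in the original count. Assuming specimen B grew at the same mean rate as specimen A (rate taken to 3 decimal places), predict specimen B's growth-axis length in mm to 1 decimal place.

Specimen A: after corrections the count is 23700 − 16 + 13 = 23697 varves.
A: Mean rate = 5703.8 mm / 23697 years ≈ 0.241 mm/year.
For B, 0.241 mm/year × 20354 years = 4905.3 mm.

4905.3 mm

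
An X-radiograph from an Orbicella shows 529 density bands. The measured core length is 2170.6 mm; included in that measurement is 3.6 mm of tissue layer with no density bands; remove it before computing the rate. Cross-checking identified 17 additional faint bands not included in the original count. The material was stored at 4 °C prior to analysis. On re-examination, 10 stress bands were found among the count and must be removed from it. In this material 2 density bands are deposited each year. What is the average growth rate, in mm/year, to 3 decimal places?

8.086 mm/year

Adjusted count: 529 − 10 + 17 = 536 density bands.
536 density bands at 2 per year is 536 / 2 = 268 years.
The growth record spans 2170.6 − 3.6 = 2167.0 mm.
Extension rate ≈ 2167.0 / 268 = 8.086 mm/year.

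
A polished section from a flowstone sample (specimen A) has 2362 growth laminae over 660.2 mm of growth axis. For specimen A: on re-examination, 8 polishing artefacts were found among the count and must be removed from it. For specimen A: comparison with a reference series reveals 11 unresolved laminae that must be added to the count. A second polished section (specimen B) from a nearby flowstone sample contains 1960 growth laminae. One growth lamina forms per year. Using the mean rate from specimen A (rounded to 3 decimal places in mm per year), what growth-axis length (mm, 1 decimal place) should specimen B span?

546.8 mm

Specimen A: true growth lamina count = 2362 − 8 + 11 = 2365.
A: Mean rate = 660.2 mm / 2365 years ≈ 0.279 mm per year.
B's length ≈ 0.279 × 1960 = 546.8 mm.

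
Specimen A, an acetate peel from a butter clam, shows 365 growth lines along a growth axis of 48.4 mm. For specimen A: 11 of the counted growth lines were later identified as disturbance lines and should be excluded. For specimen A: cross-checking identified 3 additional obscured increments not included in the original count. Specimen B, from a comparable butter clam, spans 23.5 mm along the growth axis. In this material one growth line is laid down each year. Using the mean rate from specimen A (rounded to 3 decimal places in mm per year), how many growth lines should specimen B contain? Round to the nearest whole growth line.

Specimen A: after corrections the count is 365 − 11 + 3 = 357 growth lines.
A: 48.4 mm over 357 years gives 48.4 / 357 ≈ 0.136 mm/year.
For B, 23.5 / 0.136 = 172.79 years ≈ 173 growth lines.

173 growth lines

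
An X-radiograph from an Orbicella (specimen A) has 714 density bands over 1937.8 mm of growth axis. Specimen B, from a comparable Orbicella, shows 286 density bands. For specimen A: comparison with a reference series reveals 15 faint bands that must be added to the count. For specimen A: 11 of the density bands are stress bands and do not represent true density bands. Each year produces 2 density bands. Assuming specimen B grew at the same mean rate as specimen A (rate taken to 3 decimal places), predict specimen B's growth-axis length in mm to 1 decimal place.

Specimen A: after corrections the count is 714 − 11 + 15 = 718 density bands.
Specimen A: with 2 density bands per year, 718 / 2 = 359 years.
A: Extension rate ≈ 1937.8 / 359 = 5.398 mm/yr.
Specimen B: dividing by 2 density bands per year: 286 / 2 = 143 years. B's length ≈ 5.398 × 143 = 771.9 mm.

771.9 mm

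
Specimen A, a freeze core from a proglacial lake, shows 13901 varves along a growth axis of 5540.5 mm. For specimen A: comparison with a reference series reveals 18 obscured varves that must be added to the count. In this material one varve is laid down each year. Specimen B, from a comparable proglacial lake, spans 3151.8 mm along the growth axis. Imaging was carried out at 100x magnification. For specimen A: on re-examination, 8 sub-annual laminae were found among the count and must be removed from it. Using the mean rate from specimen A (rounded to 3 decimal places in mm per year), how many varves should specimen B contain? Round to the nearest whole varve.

Specimen A: after corrections the count is 13901 − 8 + 18 = 13911 varves.
A: Extension rate ≈ 5540.5 / 13911 = 0.398 mm/yr.
Specimen B: 3151.8 mm / 0.398 mm per year = 7919.10 years ≈ 7919 varves.

7919 varves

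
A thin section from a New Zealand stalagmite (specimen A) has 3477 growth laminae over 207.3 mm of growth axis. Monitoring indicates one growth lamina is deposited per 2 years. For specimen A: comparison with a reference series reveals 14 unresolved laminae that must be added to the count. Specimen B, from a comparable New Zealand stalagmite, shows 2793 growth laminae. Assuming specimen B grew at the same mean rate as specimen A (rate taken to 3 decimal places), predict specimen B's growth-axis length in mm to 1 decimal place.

Specimen A: correcting the raw count gives 3477 + 14 = 3491 true growth laminae.
Specimen A: multiplying by 2 years per growth lamina: 3491 × 2 = 6982 years.
A: 207.3 mm over 6982 years gives 207.3 / 6982 ≈ 0.030 mm/year.
Specimen B: multiplying by 2 years per growth lamina: 2793 × 2 = 5586 years. Length of B = 0.030 × 5586 = 167.6 mm.

167.6 mm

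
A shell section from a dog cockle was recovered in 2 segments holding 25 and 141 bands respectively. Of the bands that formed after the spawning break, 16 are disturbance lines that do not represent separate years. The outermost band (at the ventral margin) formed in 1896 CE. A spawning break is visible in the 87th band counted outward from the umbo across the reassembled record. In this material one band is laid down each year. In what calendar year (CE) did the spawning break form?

1833 CE

Total bands = 25 + 141 = 166.
The spawning break sits at band 87 from the umbo, so 166 − 87 = 79 bands formed after it.
79 − 16 false = 63 true bands after the spawning break.
1896 − 63 = 1833 CE.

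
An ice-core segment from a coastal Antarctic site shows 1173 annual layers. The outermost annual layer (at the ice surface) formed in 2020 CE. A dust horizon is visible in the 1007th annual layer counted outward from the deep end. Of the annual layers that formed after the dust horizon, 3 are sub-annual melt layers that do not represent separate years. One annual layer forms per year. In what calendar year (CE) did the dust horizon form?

1857 CE

The dust horizon sits at annual layer 1007 from the deep end, so 1173 − 1007 = 166 annual layers formed after it.
Excluding 3 false annual layers: 166 − 3 = 163.
Counting back 163 years from 2020 CE places the dust horizon in 2020 − 163 = 1857 CE.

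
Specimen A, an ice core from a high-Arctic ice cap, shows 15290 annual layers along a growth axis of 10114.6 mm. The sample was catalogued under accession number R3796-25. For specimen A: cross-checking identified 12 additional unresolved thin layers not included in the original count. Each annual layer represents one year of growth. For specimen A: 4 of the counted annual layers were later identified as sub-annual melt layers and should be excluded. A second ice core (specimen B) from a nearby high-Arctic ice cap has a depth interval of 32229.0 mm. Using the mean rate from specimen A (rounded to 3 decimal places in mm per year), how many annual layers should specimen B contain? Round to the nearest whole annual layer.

48758 annual layers

Specimen A: adjusted count: 15290 − 4 + 12 = 15298 annual layers.
A: Mean rate = 10114.6 mm / 15298 years ≈ 0.661 mm/yr.
For B, 32229.0 / 0.661 = 48757.94 years ≈ 48758 annual layers.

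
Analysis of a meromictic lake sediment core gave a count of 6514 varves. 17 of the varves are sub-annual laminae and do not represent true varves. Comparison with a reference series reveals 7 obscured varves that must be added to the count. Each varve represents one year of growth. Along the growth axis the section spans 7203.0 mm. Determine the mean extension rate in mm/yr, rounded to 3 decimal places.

True varve count = 6514 − 17 + 7 = 6504.
Extension rate ≈ 7203.0 / 6504 = 1.107 mm/yr.

1.107 mm/yr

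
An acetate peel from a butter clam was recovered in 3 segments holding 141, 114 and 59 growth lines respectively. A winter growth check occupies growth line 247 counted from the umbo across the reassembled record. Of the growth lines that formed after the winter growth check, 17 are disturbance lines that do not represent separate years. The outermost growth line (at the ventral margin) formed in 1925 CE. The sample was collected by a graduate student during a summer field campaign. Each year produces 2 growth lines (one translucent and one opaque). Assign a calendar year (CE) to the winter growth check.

1900 CE

Total growth lines = 141 + 114 + 59 = 314.
314 − 247 = 67 growth lines lie beyond the winter growth check toward the ventral margin.
67 − 17 false = 50 true growth lines after the winter growth check.
50 growth lines at 2 per year is 50 / 2 = 25 years.
Counting back 25 years from 1925 CE places the winter growth check in 1925 − 25 = 1900 CE.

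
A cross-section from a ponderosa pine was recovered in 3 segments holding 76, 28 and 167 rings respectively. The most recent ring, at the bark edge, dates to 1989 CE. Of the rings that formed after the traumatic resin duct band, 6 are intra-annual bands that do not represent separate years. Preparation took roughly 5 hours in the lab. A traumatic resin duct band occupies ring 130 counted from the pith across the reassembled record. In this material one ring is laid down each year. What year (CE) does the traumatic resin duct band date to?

Total rings = 76 + 28 + 167 = 271.
Between ring 130 and the bark edge there are 271 − 130 = 141 rings.
Excluding 6 false rings: 141 − 6 = 135.
1989 − 135 = 1854 CE.

1854 CE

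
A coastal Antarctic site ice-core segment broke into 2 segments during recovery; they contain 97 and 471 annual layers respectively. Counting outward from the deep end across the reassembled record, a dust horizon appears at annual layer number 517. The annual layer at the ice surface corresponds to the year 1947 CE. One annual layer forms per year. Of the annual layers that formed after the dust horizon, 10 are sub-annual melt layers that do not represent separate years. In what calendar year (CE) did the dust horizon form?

Total annual layers = 97 + 471 = 568.
Between annual layer 517 and the ice surface there are 568 − 517 = 51 annual layers.
51 − 10 false = 41 true annual layers after the dust horizon.
Counting back 41 years from 1947 CE places the dust horizon in 1947 − 41 = 1906 CE.

1906 CE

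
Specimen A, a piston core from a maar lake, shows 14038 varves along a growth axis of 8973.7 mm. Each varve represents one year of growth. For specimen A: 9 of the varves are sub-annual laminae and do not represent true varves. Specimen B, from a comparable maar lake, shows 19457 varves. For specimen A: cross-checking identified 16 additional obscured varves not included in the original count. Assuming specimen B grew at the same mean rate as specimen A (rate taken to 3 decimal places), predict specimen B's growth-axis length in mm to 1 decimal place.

Specimen A: correcting the raw count gives 14038 − 9 + 16 = 14045 true varves.
A: Mean rate = 8973.7 mm / 14045 years ≈ 0.639 mm/year.
B's length ≈ 0.639 × 19457 = 12433.0 mm.

12433.0 mm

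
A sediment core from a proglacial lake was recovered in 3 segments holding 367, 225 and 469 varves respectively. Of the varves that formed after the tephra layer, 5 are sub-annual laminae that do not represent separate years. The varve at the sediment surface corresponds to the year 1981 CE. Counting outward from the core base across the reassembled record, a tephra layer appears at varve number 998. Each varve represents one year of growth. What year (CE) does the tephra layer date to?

1923 CE

Total varves = 367 + 225 + 469 = 1061.
1061 − 998 = 63 varves lie beyond the tephra layer toward the sediment surface.
63 − 5 false = 58 true varves after the tephra layer.
Counting back 58 years from 1981 CE places the tephra layer in 1981 − 58 = 1923 CE.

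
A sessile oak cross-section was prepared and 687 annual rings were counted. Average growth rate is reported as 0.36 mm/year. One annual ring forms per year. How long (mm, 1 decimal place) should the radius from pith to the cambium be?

247.3 mm

687 years of growth are recorded.
Length ≈ 0.36 × 687 = 247.3 mm.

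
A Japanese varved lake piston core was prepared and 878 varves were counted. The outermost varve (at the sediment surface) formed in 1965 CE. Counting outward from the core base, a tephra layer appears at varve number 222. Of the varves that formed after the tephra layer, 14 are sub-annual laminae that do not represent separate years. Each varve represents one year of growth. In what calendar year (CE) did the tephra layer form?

The tephra layer sits at varve 222 from the core base, so 878 − 222 = 656 varves formed after it.
656 − 14 false = 642 true varves after the tephra layer.
1965 − 642 = 1323 CE.

1323 CE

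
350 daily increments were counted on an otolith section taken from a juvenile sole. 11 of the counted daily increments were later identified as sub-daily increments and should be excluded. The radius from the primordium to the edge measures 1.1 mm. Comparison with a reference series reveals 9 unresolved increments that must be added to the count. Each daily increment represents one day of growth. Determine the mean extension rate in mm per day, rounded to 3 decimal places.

Correcting the raw count gives 350 − 11 + 9 = 348 true daily increments.
Mean rate = 1.1 mm / 348 days ≈ 0.003 mm per day.

0.003 mm per day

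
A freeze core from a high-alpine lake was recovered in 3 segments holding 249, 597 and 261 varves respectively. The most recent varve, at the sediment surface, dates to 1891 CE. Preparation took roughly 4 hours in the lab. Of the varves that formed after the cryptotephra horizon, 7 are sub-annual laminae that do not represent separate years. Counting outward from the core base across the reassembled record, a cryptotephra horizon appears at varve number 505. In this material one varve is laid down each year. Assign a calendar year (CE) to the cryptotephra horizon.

1296 CE

Total varves = 249 + 597 + 261 = 1107.
The cryptotephra horizon sits at varve 505 from the core base, so 1107 − 505 = 602 varves formed after it.
Excluding 7 false varves: 602 − 7 = 595.
Counting back 595 years from 1891 CE places the cryptotephra horizon in 1891 − 595 = 1296 CE.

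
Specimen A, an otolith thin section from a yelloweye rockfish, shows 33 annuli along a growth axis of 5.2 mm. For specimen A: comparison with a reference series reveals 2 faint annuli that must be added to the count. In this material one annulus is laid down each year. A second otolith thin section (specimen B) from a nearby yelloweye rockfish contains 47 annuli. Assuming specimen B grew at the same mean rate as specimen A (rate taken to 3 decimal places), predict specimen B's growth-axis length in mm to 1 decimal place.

7.0 mm

Specimen A: after corrections the count is 33 + 2 = 35 annuli.
A: Extension rate ≈ 5.2 / 35 = 0.149 mm/year.
For B, 0.149 mm/year × 47 years = 7.0 mm.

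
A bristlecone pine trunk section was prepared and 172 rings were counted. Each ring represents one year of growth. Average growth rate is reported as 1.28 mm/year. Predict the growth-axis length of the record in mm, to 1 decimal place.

The record spans 172 years at 1.28 mm per year.
172 years at 1.28 mm/year gives 1.28 × 172 = 220.2 mm.

220.2 mm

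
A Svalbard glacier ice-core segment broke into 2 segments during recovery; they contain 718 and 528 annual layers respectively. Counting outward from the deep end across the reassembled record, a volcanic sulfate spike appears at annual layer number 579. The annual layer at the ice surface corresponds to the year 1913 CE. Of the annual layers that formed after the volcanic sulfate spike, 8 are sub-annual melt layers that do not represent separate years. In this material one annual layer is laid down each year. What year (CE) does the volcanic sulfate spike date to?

1254 CE

Total annual layers = 718 + 528 = 1246.
Between annual layer 579 and the ice surface there are 1246 − 579 = 667 annual layers.
667 − 8 false = 659 true annual layers after the volcanic sulfate spike.
Counting back 659 years from 1913 CE places the volcanic sulfate spike in 1913 − 659 = 1254 CE.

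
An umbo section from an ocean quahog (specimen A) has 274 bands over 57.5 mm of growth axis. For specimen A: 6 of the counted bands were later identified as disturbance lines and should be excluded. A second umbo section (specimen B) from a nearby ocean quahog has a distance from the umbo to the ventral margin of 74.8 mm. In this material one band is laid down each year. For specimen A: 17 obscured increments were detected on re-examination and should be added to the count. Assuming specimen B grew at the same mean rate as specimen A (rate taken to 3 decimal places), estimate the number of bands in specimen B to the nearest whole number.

370 bands

Specimen A: adjusted count: 274 − 6 + 17 = 285 bands.
A: Extension rate ≈ 57.5 / 285 = 0.202 mm/yr.
For B, 74.8 / 0.202 = 370.30 years ≈ 370 bands.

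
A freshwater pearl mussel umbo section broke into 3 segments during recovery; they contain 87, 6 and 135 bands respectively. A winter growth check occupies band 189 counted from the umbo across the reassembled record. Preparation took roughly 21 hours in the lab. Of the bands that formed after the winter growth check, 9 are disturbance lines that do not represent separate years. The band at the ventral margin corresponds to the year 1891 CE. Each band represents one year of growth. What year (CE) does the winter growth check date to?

Total bands = 87 + 6 + 135 = 228.
The winter growth check sits at band 189 from the umbo, so 228 − 189 = 39 bands formed after it.
Removing the 9 false bands leaves 39 − 9 = 30 true bands beyond the winter growth check.
1891 − 30 = 1861 CE.

1861 CE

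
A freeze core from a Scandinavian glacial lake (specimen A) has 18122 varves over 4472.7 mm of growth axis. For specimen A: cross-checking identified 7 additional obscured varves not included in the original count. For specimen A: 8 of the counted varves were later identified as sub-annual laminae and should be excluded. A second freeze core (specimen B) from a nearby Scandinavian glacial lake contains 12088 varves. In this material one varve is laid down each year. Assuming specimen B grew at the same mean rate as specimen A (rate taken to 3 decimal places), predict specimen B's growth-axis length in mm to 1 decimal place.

Specimen A: after corrections the count is 18122 − 8 + 7 = 18121 varves.
A: Mean rate = 4472.7 mm / 18121 years ≈ 0.247 mm/year.
For B, 0.247 mm/year × 12088 years = 2985.7 mm.

2985.7 mm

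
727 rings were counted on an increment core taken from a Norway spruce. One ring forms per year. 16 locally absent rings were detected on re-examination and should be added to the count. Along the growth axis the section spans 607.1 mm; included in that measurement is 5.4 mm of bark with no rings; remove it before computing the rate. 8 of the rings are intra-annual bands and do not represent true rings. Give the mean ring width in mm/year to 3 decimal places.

0.819 mm/year

Correcting the raw count gives 727 − 8 + 16 = 735 true rings.
The growth record spans 607.1 − 5.4 = 601.7 mm.
601.7 mm over 735 years gives 601.7 / 735 ≈ 0.819 mm/year.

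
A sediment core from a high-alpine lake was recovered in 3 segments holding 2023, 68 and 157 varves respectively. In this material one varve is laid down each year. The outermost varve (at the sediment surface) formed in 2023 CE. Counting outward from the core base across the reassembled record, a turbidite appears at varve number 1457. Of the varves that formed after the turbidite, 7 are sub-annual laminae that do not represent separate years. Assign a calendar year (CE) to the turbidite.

1239 CE

Total varves = 2023 + 68 + 157 = 2248.
The turbidite sits at varve 1457 from the core base, so 2248 − 1457 = 791 varves formed after it.
Removing the 7 false varves leaves 791 − 7 = 784 true varves beyond the turbidite.
Counting back 784 years from 2023 CE places the turbidite in 2023 − 784 = 1239 CE.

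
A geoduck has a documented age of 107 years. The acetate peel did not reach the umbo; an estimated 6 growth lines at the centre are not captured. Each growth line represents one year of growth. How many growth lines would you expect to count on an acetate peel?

101 growth lines

Expected growth lines over 107 years: 107.
Subtracting the 6 growth lines not captured gives 107 − 6 = 101 growth lines in the record.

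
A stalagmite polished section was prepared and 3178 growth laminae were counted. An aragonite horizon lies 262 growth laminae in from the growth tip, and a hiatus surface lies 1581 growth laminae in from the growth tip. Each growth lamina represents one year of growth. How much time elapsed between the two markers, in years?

1319 years

The two markers are separated by 1581 − 262 = 1319 growth laminae.
One growth lamina per year makes the interval 1319 years.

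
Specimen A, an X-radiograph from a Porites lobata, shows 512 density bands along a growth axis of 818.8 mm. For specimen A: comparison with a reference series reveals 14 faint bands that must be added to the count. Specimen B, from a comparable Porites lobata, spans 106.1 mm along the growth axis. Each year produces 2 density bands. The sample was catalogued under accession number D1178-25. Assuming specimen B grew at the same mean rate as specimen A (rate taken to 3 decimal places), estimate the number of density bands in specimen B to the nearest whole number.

Specimen A: after corrections the count is 512 + 14 = 526 density bands.
Specimen A: 526 density bands at 2 per year is 526 / 2 = 263 years.
A: 818.8 mm over 263 years gives 818.8 / 263 ≈ 3.113 mm per year.
For B, 106.1 / 3.113 = 34.08 years; at 2 density bands per year that is 34.08 × 2 ≈ 68 density bands.

68 density bands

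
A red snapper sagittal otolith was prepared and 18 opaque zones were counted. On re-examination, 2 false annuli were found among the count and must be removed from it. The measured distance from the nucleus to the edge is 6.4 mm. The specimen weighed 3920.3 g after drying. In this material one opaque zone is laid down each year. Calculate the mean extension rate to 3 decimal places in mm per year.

0.400 mm per year

True opaque zone count = 18 − 2 = 16.
Extension rate ≈ 6.4 / 16 = 0.400 mm per year.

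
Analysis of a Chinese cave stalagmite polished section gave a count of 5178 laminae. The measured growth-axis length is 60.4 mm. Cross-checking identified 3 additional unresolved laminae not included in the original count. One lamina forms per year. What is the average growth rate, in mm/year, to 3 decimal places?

0.012 mm/year

True lamina count = 5178 + 3 = 5181.
Extension rate ≈ 60.4 / 5181 = 0.012 mm/year.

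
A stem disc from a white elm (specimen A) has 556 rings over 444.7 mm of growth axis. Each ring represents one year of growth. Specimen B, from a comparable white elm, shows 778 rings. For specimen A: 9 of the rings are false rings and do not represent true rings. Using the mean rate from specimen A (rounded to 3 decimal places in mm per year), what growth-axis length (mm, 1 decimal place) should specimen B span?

Specimen A: true ring count = 556 − 9 = 547.
A: 444.7 mm over 547 years gives 444.7 / 547 ≈ 0.813 mm per year.
For B, 0.813 mm/year × 778 years = 632.5 mm.

632.5 mm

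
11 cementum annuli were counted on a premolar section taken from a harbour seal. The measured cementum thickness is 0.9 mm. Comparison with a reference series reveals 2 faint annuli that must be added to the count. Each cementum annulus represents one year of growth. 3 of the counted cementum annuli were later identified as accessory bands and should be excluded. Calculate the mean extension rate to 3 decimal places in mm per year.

Correcting the raw count gives 11 − 3 + 2 = 10 true cementum annuli.
Extension rate ≈ 0.9 / 10 = 0.090 mm per year.

0.090 mm per year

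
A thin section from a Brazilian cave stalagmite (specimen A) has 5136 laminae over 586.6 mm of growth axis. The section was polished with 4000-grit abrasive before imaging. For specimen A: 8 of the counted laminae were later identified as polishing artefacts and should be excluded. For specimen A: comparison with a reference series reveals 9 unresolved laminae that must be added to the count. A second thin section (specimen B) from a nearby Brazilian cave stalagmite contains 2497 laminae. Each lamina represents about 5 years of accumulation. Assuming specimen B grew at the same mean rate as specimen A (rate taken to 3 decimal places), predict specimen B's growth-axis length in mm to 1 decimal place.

Specimen A: correcting the raw count gives 5136 − 8 + 9 = 5137 true laminae.
Specimen A: multiplying by 5 years per lamina: 5137 × 5 = 25685 years.
A: Extension rate ≈ 586.6 / 25685 = 0.023 mm/yr.
Specimen B: multiplying by 5 years per lamina: 2497 × 5 = 12485 years. Length of B = 0.023 × 12485 = 287.2 mm.

287.2 mm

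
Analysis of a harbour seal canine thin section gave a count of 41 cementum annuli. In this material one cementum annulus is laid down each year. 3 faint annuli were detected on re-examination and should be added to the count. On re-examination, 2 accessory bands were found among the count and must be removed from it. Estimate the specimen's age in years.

True cementum annulus count = 41 − 2 + 3 = 42.
At one cementum annulus per year, that is 42 years.

42 years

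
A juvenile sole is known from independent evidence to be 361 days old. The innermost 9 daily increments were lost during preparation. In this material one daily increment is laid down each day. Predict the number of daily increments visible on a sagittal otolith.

352 daily increments

Expected daily increments over 361 days: 361.
Less the 9 uncaptured daily increments: 361 − 9 = 352.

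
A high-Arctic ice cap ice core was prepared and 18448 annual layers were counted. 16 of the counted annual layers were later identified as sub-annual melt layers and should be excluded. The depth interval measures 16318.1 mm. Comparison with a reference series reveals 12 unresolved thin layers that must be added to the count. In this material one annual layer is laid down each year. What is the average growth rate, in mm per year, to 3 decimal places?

0.885 mm per year

Correcting the raw count gives 18448 − 16 + 12 = 18444 true annual layers.
Mean rate = 16318.1 mm / 18444 years ≈ 0.885 mm per year.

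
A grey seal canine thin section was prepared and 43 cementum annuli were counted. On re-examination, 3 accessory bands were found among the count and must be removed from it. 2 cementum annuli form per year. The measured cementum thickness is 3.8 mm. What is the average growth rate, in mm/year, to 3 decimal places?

Correcting the raw count gives 43 − 3 = 40 true cementum annuli.
Dividing by 2 cementum annuli per year: 40 / 2 = 20 years.
Extension rate ≈ 3.8 / 20 = 0.190 mm/year.

0.190 mm/year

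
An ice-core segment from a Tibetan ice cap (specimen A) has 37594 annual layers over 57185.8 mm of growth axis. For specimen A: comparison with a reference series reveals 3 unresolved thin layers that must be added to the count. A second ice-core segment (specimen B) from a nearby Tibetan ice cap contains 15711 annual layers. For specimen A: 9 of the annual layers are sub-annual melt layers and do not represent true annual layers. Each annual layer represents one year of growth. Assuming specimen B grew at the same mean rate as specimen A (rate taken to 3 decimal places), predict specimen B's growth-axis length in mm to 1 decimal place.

Specimen A: after corrections the count is 37594 − 9 + 3 = 37588 annual layers.
A: 57185.8 mm over 37588 years gives 57185.8 / 37588 ≈ 1.521 mm per year.
Length of B = 1.521 × 15711 = 23896.4 mm.

23896.4 mm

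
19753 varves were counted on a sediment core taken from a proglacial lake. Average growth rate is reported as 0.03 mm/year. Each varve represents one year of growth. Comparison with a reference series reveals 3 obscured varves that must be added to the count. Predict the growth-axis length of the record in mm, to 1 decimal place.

Correcting the raw count gives 19753 + 3 = 19756 true varves.
Length ≈ 0.03 × 19756 = 592.7 mm.

592.7 mm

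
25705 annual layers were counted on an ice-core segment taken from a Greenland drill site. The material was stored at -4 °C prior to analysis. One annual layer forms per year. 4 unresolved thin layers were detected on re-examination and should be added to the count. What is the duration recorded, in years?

Correcting the raw count gives 25705 + 4 = 25709 true annual layers.
At one annual layer per year, that is 25709 years.

25709 yr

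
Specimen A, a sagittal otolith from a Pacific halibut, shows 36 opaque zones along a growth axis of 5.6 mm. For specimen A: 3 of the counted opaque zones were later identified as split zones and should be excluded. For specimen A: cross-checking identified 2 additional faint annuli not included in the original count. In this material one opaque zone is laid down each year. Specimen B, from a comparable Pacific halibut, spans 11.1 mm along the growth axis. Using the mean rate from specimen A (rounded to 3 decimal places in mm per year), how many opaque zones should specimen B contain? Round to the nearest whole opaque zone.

Specimen A: true opaque zone count = 36 − 3 + 2 = 35.
A: Extension rate ≈ 5.6 / 35 = 0.160 mm/yr.
For B, 11.1 / 0.160 = 69.38 years ≈ 69 opaque zones.

69 opaque zones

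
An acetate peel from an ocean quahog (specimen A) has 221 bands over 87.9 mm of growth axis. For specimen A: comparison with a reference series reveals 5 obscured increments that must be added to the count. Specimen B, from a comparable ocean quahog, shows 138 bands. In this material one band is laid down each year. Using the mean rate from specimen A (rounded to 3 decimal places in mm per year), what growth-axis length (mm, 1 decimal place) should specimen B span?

Specimen A: true band count = 221 + 5 = 226.
A: Mean rate = 87.9 mm / 226 years ≈ 0.389 mm/yr.
B's length ≈ 0.389 × 138 = 53.7 mm.

53.7 mm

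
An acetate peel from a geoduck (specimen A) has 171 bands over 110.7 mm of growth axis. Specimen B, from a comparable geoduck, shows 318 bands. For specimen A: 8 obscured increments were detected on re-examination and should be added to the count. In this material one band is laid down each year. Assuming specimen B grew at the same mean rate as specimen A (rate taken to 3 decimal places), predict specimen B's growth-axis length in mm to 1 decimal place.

Specimen A: after corrections the count is 171 + 8 = 179 bands.
A: Extension rate ≈ 110.7 / 179 = 0.618 mm/yr.
B's length ≈ 0.618 × 318 = 196.5 mm.

196.5 mm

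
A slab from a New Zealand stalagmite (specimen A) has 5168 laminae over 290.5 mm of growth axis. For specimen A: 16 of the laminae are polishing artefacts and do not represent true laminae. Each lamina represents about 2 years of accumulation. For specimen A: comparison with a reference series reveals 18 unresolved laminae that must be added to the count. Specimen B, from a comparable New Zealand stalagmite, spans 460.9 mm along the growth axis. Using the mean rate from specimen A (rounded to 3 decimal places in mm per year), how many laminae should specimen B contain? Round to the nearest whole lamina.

8230 laminae

Specimen A: adjusted count: 5168 − 16 + 18 = 5170 laminae.
Specimen A: 5170 laminae at 2 years each span 5170 × 2 = 10340 years.
A: Mean rate = 290.5 mm / 10340 years ≈ 0.028 mm per year.
B spans 460.9 / 0.028 = 16460.71 years; at 2 years per lamina that is 16460.71 / 2 ≈ 8230 laminae.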